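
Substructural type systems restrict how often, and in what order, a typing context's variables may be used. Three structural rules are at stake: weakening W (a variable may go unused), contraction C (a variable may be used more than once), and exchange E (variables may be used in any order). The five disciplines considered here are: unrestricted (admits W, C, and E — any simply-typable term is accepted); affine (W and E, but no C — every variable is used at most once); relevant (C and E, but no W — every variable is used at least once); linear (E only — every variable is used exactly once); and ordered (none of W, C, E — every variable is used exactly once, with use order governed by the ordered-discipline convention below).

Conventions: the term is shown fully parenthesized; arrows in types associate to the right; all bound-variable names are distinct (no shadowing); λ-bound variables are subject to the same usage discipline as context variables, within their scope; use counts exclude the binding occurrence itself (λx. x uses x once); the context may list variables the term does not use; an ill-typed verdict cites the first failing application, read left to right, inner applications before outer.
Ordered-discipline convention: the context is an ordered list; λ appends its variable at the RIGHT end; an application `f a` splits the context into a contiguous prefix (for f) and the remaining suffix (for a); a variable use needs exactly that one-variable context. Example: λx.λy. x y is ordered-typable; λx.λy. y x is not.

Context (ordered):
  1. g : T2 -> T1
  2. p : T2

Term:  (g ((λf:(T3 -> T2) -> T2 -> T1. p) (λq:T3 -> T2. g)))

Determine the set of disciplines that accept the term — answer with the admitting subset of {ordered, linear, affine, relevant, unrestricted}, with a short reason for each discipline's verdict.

admitted in: unrestricted
use counts: g: 2×, p: 1×, f (λ-bound): 0×, q (λ-bound): 0×
use order (left to right): g, p, g
typing: well-typed at T1
ordered ✗ (g ×2 used more than once (contraction); unused: f, q — weakening required)
linear ✗ (g ×2 used more than once (contraction); unused: f, q — weakening required)
affine ✗ (g ×2 used more than once (contraction))
relevant ✗ (unused: f, q — weakening required)
unrestricted ✓ (well-typed at T1; no restrictions here)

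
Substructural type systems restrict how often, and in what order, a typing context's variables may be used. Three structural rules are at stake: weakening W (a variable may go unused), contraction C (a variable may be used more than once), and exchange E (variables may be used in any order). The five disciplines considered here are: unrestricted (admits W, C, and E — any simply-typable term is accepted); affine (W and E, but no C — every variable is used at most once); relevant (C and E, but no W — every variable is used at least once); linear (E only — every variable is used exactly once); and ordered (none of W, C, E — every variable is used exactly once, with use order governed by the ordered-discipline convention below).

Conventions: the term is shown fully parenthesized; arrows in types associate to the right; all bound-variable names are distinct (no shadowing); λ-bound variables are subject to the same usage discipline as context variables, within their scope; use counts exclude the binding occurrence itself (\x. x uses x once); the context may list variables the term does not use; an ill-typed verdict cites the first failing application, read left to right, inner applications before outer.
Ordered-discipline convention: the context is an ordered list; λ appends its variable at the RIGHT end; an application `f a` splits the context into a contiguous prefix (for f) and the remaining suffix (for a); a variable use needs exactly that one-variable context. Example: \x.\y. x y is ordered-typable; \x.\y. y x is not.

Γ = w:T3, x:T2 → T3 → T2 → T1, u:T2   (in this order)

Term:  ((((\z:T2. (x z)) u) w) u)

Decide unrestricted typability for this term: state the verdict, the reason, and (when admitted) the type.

yes — typability at T1 is all that's needed; term : T1
variable uses: w: 1, x: 1, u: 2, z [bound]: 1
use order (left to right): x, z, u, w, u
typing: the term checks, with type T1
per-discipline verdicts: ordered ✗; linear ✗; affine ✗; relevant ✓; unrestricted ✓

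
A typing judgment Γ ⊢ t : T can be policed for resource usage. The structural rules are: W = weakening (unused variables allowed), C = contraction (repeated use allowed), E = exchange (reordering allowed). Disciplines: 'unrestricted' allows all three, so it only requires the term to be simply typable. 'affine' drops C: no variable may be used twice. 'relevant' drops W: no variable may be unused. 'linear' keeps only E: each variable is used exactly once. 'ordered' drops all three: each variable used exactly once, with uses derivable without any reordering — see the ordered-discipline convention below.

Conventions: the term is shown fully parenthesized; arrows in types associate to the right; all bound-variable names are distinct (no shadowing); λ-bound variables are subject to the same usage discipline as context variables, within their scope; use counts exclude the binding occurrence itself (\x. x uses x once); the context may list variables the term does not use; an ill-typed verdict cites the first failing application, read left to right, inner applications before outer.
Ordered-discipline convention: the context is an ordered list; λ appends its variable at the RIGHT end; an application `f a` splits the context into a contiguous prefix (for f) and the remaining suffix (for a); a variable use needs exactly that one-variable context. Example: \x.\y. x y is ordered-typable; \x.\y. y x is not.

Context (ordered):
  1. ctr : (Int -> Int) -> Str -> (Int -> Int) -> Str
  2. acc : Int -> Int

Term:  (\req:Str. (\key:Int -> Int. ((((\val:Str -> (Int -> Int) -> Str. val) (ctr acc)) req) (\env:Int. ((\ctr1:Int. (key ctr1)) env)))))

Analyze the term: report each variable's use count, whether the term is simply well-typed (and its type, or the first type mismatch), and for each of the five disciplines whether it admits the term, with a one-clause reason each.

variable uses: ctr ×1; acc ×1; req [bound] ×1; key [bound] ×1; val [bound] ×1; env [bound] ×1; ctr1 [bound] ×1
order of uses: val, ctr, acc, req, key, ctr1, env
typing: well-typed at Str -> (Int -> Int) -> Str
ordered: ✓ — one use each (ctr, acc, req, key, val, env, ctr1); ordered split holds
linear: ✓ — ctr, acc, req, key, val, env, ctr1: one use apiece
affine: ✓ — at most one use each (ctr, acc, req, key, val, env, ctr1)
relevant: ✓ — at least one use each (ctr, acc, req, key, val, env, ctr1)
unrestricted: ✓ — well-typed at Str -> (Int -> Int) -> Str; no restrictions here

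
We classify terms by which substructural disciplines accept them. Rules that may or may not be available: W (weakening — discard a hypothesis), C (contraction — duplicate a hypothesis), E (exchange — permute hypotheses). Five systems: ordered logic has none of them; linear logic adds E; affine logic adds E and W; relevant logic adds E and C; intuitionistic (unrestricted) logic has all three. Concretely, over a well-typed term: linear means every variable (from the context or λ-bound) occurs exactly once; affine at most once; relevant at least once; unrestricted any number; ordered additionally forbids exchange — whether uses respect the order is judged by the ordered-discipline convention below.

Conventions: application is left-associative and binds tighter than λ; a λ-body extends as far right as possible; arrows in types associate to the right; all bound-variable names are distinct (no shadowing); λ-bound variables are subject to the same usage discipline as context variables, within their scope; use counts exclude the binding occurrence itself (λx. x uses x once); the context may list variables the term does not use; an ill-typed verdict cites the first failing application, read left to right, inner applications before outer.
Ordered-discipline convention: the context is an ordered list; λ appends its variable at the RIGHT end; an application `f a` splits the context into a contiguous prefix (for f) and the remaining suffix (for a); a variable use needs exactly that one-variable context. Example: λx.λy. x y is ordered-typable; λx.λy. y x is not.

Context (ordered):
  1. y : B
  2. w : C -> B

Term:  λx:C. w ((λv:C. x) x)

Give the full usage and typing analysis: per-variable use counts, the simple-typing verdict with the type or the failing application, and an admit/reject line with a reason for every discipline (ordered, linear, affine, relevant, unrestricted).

use counts: y=0, w=1, x (bound)=2, v (bound)=0
left-to-right use order: w, x, x
typing: well-typed at C -> B
ordered ✗ (repeated use of x ×2; y, v left unused)
linear ✗ (repeated use of x ×2; y, v left unused)
affine ✗ (repeated use of x ×2)
relevant ✗ (y, v left unused)
unrestricted ✓ (well-typed at C -> B; no restrictions here)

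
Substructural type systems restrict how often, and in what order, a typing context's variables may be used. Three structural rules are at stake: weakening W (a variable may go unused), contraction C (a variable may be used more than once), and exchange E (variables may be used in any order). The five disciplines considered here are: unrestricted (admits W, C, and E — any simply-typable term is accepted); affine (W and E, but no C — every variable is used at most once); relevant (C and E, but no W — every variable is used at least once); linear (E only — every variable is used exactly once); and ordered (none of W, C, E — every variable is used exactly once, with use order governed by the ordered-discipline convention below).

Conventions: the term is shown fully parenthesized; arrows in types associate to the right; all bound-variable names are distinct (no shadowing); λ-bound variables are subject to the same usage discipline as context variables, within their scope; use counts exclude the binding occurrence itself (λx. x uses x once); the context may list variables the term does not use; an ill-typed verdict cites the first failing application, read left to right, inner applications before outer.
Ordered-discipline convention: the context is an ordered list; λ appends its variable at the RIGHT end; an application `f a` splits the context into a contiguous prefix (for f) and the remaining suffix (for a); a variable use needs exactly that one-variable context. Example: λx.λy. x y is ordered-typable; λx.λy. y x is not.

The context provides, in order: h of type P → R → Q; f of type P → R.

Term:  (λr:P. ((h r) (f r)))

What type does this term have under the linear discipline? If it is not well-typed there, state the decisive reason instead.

not well-typed under linear — r ×2 used more than once (contraction)
usage: h: 1×, f: 1×, r [bound]: 2×
order of uses: h, r, f, r
typing: well-typed — term : P → Q
summary: ordered ✗; linear ✗; affine ✗; relevant ✓; unrestricted ✓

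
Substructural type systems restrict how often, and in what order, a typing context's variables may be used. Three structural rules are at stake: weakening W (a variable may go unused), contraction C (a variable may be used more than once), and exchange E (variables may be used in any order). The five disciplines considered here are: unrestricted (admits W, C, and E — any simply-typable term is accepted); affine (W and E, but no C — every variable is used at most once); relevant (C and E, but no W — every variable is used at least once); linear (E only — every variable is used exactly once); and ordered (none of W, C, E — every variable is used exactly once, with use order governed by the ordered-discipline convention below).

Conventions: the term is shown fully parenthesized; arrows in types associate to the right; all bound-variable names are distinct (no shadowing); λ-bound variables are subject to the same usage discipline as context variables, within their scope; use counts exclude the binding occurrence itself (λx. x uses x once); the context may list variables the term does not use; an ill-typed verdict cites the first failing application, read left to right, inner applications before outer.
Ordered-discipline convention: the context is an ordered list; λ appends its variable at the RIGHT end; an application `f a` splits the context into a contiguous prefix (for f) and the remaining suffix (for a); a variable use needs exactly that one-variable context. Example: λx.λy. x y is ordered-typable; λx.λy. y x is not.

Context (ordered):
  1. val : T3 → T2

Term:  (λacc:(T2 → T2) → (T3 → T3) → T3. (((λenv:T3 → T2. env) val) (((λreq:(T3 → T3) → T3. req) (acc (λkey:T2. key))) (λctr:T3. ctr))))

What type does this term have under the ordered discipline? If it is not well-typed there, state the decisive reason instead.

term : ((T2 → T2) → (T3 → T3) → T3) → T2
counts: val=1; acc (λ-bound)=1; env (λ-bound)=1; req (λ-bound)=1; key (λ-bound)=1; ctr (λ-bound)=1
left-to-right use order: env, val, req, acc, key, ctr
typing: well-typed — term : ((T2 → T2) → (T3 → T3) → T3) → T2
all disciplines: ordered ✓, linear ✓, affine ✓, relevant ✓, unrestricted ✓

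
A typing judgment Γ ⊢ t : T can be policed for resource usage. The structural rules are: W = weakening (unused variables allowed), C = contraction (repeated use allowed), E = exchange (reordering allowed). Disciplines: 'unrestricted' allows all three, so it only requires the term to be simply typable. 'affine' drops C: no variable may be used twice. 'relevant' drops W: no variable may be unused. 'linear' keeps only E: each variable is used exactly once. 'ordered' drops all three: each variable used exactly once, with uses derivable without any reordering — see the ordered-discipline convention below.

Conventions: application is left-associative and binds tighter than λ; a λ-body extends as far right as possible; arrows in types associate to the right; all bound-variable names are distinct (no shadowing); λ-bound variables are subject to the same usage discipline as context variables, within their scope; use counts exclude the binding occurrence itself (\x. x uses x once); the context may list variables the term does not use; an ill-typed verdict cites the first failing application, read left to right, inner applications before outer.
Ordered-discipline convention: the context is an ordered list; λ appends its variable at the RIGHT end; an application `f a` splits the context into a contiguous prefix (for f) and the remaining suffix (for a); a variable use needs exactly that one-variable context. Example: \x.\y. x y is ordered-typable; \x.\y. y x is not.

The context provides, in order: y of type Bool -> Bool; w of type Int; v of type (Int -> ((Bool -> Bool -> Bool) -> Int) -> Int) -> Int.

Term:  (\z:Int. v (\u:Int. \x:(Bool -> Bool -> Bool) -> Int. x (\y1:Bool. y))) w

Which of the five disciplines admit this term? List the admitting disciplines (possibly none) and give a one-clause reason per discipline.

admitted in: affine, unrestricted
counts: y: 1×; w: 1×; v: 1×; z (bound): 0×; u (bound): 0×; x (bound): 1×; y1 (bound): 0×
use order (left to right): v, x, y, w
typing: well-typed — term : Int
ordered: ✗ — unused: z, u, y1 — weakening required
linear: ✗ — unused: z, u, y1 — weakening required
affine: ✓ — no duplicate uses among y, w, v, z, u, x, y1
relevant: ✗ — unused: z, u, y1 — weakening required
unrestricted: ✓ — typability at Int is all that's needed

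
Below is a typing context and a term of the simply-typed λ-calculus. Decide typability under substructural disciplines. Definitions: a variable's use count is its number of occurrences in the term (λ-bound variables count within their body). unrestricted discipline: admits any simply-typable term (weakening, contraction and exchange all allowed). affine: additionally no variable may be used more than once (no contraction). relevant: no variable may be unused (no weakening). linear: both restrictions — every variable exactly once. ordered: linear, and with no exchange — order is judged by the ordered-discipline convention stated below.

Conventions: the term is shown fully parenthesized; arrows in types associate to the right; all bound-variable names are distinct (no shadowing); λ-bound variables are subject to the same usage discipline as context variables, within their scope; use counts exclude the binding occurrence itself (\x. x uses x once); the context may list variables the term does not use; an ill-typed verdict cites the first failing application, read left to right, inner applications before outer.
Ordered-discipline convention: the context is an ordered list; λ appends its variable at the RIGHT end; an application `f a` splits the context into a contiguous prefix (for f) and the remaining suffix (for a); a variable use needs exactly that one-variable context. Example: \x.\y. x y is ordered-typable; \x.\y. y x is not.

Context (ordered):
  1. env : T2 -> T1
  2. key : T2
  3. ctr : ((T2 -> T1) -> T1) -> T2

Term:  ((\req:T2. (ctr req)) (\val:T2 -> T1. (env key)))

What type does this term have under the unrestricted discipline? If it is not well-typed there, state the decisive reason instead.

not well-typed under unrestricted — a type mismatch blocks all five
counts: env: 1×; key: 1×; ctr: 1×; req (λ-bound): 1×; val (λ-bound): 0×
use order (left to right): ctr, req, env, key
typing: ill-typed: argument of type T2 where (T2 -> T1) -> T1 is required
all disciplines: ordered ✗ | linear ✗ | affine ✗ | relevant ✗ | unrestricted ✗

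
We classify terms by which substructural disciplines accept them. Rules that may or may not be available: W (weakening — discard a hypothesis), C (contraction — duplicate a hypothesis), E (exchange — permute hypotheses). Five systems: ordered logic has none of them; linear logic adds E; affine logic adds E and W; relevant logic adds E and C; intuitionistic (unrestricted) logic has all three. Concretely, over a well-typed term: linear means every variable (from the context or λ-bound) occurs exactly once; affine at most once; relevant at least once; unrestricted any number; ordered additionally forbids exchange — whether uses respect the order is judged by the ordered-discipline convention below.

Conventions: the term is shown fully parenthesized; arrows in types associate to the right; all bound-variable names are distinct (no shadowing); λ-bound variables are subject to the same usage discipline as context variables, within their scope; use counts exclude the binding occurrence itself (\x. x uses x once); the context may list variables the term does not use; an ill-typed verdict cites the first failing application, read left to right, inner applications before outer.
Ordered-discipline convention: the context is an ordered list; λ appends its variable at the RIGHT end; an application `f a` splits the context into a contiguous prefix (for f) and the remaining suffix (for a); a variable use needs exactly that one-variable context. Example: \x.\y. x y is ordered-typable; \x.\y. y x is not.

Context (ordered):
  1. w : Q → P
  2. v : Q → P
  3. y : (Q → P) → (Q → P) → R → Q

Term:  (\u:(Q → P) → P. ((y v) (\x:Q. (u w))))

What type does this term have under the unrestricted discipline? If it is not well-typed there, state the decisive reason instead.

term : ((Q → P) → P) → R → Q
variable uses: w: 1; v: 1; y: 1; u (λ-bound): 1; x (λ-bound): 0
left-to-right use order: y, v, u, w
typing: well-typed at ((Q → P) → P) → R → Q
across the five disciplines: ordered ✗ | linear ✗ | affine ✓ | relevant ✗ | unrestricted ✓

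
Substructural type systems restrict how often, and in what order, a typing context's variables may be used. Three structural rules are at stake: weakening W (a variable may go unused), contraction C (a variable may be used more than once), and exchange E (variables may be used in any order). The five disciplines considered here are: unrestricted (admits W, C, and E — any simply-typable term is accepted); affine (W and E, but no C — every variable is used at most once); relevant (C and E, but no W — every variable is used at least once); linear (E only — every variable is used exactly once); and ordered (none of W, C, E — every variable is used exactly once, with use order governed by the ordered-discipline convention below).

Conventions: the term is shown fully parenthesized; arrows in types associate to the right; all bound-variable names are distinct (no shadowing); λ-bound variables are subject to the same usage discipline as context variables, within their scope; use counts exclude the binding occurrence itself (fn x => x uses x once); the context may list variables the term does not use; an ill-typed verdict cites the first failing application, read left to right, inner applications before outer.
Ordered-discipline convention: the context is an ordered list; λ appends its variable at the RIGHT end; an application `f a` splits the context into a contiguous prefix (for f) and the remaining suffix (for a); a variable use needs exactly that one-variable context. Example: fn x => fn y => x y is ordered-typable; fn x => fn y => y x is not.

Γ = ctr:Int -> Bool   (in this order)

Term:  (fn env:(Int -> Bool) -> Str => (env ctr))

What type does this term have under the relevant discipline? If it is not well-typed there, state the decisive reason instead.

term : ((Int -> Bool) -> Str) -> Str
counts: ctr: 1, env (bound): 1
uses in reading order: env, ctr
typing: well-typed at ((Int -> Bool) -> Str) -> Str
summary: ordered ✗ · linear ✓ · affine ✓ · relevant ✓ · unrestricted ✓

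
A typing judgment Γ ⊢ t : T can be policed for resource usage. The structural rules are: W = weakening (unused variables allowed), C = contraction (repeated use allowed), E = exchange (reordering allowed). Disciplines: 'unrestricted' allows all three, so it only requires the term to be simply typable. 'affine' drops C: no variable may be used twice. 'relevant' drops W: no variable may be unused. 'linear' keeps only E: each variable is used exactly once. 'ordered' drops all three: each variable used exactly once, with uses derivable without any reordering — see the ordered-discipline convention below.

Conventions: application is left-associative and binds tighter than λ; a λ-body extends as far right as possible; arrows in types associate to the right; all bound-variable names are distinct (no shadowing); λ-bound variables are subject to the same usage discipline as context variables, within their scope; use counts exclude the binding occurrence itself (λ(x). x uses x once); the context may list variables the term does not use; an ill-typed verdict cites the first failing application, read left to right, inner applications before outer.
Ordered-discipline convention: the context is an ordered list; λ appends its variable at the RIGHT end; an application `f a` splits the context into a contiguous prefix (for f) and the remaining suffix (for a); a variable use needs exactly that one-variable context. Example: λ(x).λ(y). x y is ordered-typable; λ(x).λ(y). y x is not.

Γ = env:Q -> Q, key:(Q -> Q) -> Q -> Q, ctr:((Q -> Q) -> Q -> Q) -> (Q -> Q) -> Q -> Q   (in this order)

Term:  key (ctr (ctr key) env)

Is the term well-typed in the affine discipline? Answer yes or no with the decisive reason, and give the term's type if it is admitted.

no — repeated use of key ×2, ctr ×2
variable uses: env=1; key=2; ctr=2
use order (left to right): key, ctr, ctr, key, env
typing: well-typed at Q -> Q
per-discipline verdicts: ordered ✗ · linear ✗ · affine ✗ · relevant ✓ · unrestricted ✓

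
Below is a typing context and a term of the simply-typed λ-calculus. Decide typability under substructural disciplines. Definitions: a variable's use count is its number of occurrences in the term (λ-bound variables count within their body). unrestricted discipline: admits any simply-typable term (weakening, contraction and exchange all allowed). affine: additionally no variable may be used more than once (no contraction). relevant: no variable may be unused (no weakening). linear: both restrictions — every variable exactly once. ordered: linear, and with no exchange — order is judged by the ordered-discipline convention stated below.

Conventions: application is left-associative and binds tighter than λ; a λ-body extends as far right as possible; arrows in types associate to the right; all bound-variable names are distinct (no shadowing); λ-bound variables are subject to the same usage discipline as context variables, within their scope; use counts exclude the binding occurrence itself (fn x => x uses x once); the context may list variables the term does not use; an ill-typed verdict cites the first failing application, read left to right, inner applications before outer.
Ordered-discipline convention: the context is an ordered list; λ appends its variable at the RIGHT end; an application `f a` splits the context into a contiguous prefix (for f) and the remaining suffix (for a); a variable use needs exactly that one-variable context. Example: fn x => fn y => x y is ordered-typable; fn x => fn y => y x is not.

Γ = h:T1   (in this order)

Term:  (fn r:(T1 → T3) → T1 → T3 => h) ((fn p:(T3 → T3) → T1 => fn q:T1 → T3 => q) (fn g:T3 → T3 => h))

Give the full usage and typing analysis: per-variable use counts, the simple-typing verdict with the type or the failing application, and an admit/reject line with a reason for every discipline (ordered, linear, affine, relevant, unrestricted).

usage: h ×2; r [bound] ×0; p [bound] ×0; q [bound] ×1; g [bound] ×0
left-to-right use order: h, q, h
typing: well-typed — term : T1
ordered: ✗ — repeated use of h ×2; unused: r, p, g — weakening required
linear: ✗ — repeated use of h ×2; unused: r, p, g — weakening required
affine: ✗ — repeated use of h ×2
relevant: ✗ — unused: r, p, g — weakening required
unrestricted: ✓ — simply typable at T1; W, C, E all held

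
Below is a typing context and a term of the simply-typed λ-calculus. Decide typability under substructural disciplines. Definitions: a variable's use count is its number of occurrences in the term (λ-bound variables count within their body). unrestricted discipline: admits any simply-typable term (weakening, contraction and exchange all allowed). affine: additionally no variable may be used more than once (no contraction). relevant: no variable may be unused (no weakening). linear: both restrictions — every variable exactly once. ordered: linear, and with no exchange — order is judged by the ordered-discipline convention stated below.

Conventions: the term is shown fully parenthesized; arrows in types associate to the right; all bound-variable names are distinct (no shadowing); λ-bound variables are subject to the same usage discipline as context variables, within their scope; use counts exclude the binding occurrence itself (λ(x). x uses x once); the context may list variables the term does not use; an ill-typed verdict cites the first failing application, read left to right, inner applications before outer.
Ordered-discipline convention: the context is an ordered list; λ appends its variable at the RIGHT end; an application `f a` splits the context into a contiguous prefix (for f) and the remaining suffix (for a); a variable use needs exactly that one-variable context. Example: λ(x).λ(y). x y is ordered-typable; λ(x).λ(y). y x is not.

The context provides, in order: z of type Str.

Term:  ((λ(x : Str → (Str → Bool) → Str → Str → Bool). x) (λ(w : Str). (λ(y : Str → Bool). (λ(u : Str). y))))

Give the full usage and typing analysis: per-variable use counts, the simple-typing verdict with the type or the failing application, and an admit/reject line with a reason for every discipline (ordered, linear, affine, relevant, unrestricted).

counts: z ×0, x [bound] ×1, w [bound] ×0, y [bound] ×1, u [bound] ×0
uses in reading order: x, y
typing: the term checks, with type Str → (Str → Bool) → Str → Str → Bool
ordered: ✗ — needs weakening: z, w, u unused
linear: ✗ — needs weakening: z, w, u unused
affine: ✓ — none of z, x, w, y, u used more than once
relevant: ✗ — needs weakening: z, w, u unused
unrestricted: ✓ — typability at Str → (Str → Bool) → Str → Str → Bool is all that's needed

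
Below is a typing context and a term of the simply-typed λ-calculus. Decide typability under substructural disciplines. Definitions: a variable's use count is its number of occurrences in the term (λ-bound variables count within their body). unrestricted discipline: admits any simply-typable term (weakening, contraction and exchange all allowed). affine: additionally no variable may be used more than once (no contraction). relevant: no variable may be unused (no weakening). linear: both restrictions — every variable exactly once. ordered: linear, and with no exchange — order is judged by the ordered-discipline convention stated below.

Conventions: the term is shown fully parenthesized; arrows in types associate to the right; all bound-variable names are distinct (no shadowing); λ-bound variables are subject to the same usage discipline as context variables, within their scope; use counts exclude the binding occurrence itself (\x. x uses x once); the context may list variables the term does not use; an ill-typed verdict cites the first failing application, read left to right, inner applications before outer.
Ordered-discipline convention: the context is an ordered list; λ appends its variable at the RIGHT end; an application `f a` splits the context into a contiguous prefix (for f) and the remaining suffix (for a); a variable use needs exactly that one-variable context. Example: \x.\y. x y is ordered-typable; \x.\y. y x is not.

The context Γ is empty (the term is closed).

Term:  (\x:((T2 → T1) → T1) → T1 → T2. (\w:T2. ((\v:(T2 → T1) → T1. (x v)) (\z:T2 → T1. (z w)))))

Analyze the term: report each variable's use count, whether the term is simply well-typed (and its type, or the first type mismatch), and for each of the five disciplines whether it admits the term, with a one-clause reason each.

variable uses: x (λ-bound) ×1, w (λ-bound) ×1, v (λ-bound) ×1, z (λ-bound) ×1
use order (left to right): x, v, z, w
typing: the term checks, with type (((T2 → T1) → T1) → T1 → T2) → T2 → T1 → T2
ordered: ✗, no contiguous prefix/suffix split fits x, v, z, w
linear: ✓, each of x, w, v, z used exactly once
affine: ✓, at most one use each (x, w, v, z)
relevant: ✓, every one of x, w, v, z appears
unrestricted: ✓, well-typed at (((T2 → T1) → T1) → T1 → T2) → T2 → T1 → T2; no restrictions here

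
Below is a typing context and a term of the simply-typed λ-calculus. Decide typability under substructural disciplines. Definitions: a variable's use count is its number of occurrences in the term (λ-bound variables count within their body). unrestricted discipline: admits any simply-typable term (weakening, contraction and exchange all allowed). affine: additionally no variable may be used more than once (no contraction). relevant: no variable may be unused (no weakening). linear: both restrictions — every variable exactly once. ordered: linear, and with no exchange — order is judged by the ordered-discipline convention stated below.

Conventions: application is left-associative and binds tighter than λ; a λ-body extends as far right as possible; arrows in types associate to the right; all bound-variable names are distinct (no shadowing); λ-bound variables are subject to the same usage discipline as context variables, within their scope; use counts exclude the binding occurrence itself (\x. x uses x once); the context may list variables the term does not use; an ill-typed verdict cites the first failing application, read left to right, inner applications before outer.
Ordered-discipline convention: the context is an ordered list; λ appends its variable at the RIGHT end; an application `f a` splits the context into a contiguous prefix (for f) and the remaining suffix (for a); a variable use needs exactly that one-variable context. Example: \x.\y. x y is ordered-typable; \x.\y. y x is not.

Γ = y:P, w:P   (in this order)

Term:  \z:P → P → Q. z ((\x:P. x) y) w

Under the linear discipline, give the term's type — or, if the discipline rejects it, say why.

term : (P → P → Q) → Q
counts: y=1, w=1, z [bound]=1, x [bound]=1
use order (left to right): z, x, y, w
typing: well-typed — term : (P → P → Q) → Q
across the five disciplines: ordered ✗, linear ✓, affine ✓, relevant ✓, unrestricted ✓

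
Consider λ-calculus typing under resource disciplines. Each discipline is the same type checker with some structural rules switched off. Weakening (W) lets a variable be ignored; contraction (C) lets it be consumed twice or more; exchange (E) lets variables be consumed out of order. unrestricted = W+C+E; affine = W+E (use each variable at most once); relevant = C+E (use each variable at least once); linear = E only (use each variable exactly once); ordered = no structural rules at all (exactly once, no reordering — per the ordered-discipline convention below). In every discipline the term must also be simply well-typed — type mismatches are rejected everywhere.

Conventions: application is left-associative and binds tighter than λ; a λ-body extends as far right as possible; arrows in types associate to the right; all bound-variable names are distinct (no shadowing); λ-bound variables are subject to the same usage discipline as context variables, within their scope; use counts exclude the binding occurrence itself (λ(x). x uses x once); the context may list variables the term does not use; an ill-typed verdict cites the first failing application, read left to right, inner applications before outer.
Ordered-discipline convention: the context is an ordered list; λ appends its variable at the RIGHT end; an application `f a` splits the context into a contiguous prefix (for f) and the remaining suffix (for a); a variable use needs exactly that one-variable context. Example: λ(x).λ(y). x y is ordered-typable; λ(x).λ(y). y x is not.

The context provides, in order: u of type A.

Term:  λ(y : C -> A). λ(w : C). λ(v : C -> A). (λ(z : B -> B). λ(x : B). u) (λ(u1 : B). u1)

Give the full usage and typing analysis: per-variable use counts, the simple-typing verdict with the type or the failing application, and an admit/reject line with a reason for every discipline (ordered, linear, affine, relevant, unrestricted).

use counts: u: 1×; y (bound): 0×; w (bound): 0×; v (bound): 0×; z (bound): 0×; x (bound): 0×; u1 (bound): 1×
left-to-right use order: u, u1
typing: well-typed — term : (C -> A) -> C -> (C -> A) -> B -> A
ordered ✗ (y, w, v, z, x left unused)
linear ✗ (y, w, v, z, x left unused)
affine ✓ (none of u, y, w, v, z, x, u1 used more than once)
relevant ✗ (y, w, v, z, x left unused)
unrestricted ✓ (typability at (C -> A) -> C -> (C -> A) -> B -> A is all that's needed)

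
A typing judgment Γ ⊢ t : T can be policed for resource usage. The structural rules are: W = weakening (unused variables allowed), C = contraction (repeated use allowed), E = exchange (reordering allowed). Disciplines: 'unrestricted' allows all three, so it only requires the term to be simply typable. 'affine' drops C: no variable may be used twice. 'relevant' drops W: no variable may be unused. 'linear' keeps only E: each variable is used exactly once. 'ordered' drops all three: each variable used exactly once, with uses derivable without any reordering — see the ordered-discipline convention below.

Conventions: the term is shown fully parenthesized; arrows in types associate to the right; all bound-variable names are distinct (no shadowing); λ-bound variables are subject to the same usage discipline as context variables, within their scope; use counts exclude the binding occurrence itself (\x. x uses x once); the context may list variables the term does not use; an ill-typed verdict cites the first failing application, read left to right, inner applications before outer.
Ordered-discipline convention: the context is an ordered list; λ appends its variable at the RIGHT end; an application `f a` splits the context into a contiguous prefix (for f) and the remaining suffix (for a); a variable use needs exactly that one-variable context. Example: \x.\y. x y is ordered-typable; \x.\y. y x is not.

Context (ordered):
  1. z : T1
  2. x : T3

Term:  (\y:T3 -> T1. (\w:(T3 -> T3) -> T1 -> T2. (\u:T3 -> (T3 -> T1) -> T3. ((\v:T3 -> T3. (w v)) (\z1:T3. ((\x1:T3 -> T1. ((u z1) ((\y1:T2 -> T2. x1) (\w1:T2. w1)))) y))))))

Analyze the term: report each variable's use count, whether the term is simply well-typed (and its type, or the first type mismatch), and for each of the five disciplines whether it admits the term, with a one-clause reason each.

usage: z: 0; x: 0; y (bound): 1; w (bound): 1; u (bound): 1; v (bound): 1; z1 (bound): 1; x1 (bound): 1; y1 (bound): 0; w1 (bound): 1
order of uses: w, v, u, z1, x1, w1, y
typing: well-typed — term : (T3 -> T1) -> ((T3 -> T3) -> T1 -> T2) -> (T3 -> (T3 -> T1) -> T3) -> T1 -> T2
ordered: ✗, z, x, y1 left unused
linear: ✗, z, x, y1 left unused
affine: ✓, at most one use each (z, x, y, w, u, v, z1, x1, y1, w1)
relevant: ✗, z, x, y1 left unused
unrestricted: ✓, type-checks ((T3 -> T1) -> ((T3 -> T3) -> T1 -> T2) -> (T3 -> (T3 -> T1) -> T3) -> T1 -> T2) and nothing is barred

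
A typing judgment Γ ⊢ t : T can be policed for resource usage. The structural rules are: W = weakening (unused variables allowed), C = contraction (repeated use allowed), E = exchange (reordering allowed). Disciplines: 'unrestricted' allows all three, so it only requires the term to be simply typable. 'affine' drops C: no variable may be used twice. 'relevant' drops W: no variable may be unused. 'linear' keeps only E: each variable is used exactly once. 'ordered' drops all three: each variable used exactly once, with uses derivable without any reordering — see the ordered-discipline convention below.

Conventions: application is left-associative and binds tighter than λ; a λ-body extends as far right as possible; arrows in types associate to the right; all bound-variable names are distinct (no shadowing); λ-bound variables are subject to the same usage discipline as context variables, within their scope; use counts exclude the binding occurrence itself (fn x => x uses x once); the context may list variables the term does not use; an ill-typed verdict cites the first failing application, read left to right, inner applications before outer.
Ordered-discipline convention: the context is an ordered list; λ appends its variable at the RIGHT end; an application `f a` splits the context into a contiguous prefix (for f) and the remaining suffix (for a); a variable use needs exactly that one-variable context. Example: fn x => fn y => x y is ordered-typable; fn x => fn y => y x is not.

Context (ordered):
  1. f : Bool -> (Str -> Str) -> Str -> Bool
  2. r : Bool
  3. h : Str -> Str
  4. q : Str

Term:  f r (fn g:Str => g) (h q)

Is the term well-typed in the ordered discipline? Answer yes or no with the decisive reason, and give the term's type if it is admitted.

yes — one use each (f, r, h, q, g); ordered split holds; term : Bool
variable uses: f ×1, r ×1, h ×1, q ×1, g (bound) ×1
order of uses: f, r, g, h, q
typing: ✓ — Bool
summary: ordered ✓ | linear ✓ | affine ✓ | relevant ✓ | unrestricted ✓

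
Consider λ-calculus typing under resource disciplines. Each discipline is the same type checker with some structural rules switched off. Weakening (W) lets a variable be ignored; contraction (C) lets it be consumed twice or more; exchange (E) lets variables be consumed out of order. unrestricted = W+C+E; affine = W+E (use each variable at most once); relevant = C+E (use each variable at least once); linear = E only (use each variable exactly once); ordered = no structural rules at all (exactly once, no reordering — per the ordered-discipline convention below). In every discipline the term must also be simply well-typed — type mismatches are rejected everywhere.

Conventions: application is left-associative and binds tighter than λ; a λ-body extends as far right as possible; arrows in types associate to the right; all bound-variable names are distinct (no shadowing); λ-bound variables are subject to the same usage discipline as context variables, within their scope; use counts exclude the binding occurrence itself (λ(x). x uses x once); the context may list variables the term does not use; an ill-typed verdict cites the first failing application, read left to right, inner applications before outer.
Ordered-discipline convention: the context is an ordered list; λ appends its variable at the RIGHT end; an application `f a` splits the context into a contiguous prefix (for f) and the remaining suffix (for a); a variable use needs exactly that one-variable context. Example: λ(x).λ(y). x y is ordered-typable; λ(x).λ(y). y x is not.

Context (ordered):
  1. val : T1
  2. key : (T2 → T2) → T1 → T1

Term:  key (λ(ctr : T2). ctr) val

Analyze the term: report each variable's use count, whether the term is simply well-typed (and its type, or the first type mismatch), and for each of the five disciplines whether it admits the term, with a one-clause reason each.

usage: val: 1×, key: 1×, ctr (λ-bound): 1×
order of uses: key, ctr, val
typing: well-typed — term : T1
ordered ✗ (no ordered split (uses run key, ctr, val))
linear ✓ (single use per variable (val, key, ctr))
affine ✓ (at most one use each (val, key, ctr))
relevant ✓ (every one of val, key, ctr appears)
unrestricted ✓ (simply typable at T1; W, C, E all held)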